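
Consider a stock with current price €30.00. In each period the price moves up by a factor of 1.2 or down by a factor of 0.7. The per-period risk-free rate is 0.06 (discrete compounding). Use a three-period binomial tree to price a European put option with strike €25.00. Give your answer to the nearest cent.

€1.32

Risk-neutral probability p = (1 + 0.06 − 0.7)/(1.2 − 0.7) = 0.3600/0.5000 = 0.7200
Terminal stock prices: S_uuu = 51.84, S_uud = 30.24, S_udd = 17.64, S_ddd = 10.29
Terminal payoffs (K − S): max(-26.84, 0) = 0, max(-5.24, 0) = 0, max(7.36, 0) = 7.36, max(14.71, 0) = 14.71
Node uu (S = 43.2): V_uu = 1/1.06·[0.7200·0.0000 + 0.2800·0.0000] = 0.0000
Node ud (S = 25.2): V_ud = 1/1.06·[0.7200·0.0000 + 0.2800·7.3600] = 1.9442
Node dd (S = 14.7): V_dd = 1/1.06·[0.7200·7.3600 + 0.2800·14.7100] = 8.8849
Node u (S = 36): V_u = 1/1.06·[0.7200·0.0000 + 0.2800·1.9442] = 0.5135
Node d (S = 21): V_d = 1/1.06·[0.7200·1.9442 + 0.2800·8.8849] = 3.6675
Node 0 (S = 30): V_0 = 1/1.06·[0.7200·0.5135 + 0.2800·3.6675] = 1.3176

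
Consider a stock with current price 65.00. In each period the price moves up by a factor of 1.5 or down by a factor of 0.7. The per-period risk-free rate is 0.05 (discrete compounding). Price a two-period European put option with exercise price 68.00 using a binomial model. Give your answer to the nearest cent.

10.37

Risk-neutral probability p = (1 + 0.05 − 0.7)/(1.5 − 0.7) = 0.3500/0.8000 = 0.4375
Terminal stock prices: S_uu = 146.2, S_ud = 68.25, S_dd = 31.85
Terminal payoffs (K − S): max(-78.25, 0) = 0, max(-0.25, 0) = 0, max(36.15, 0) = 36.15
Node u (S = 97.5): V_u = 1/1.05·[0.4375·0.0000 + 0.5625·0.0000] = 0.0000
Node d (S = 45.5): V_d = 1/1.05·[0.4375·0.0000 + 0.5625·36.1500] = 19.3661
Node 0 (S = 65): V_0 = 1/1.05·[0.4375·0.0000 + 0.5625·19.3661] = 10.3747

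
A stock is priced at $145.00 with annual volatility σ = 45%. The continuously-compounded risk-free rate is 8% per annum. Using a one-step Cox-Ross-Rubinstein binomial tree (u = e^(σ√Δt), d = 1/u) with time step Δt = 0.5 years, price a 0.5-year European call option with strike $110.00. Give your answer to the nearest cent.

$41.55

CRR parameters: u = e^(σ√Δt) = e^(0.45·√0.5) = 1.3746, d = 1/u = 0.7275
Per-period rate: rΔt = 0.08·0.5 = 0.04, so R = e^0.04 = 1.0408
Risk-neutral probability p = (e^0.04 − 0.7275)/(1.3746 − 0.7275) = 0.3134/0.6472 = 0.4842
Terminal stock prices: S_u = 199.3, S_d = 105.5
Terminal payoffs (S − K): max(89.32, 0) = 89.32, max(-4.518, 0) = 0
Node 0 (S = 145): V_0 = e^(−0.04)·[0.4842·89.3240 + 0.5158·0.0000] = 41.5525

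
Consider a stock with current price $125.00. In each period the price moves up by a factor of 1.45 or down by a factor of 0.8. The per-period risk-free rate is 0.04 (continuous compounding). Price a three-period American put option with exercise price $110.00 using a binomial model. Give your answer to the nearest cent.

$10.97

Risk-neutral probability p = (e^0.04 − 0.8)/(1.45 − 0.8) = 0.2408/0.6500 = 0.3705
Terminal stock prices: S_uuu = 381.1, S_uud = 210.2, S_udd = 116, S_ddd = 64
Terminal payoffs (K − S): max(-271.1, 0) = 0, max(-100.2, 0) = 0, max(-6, 0) = 0, max(46, 0) = 46
Node uu (S = 262.8): continuation = e^(−0.04)·[0.3705·0.0000 + 0.6295·0.0000] = 0.0000; exercise value = 0.0000 ≤ continuation, so V_uu = 0.0000
Node ud (S = 145): continuation = e^(−0.04)·[0.3705·0.0000 + 0.6295·0.0000] = 0.0000; exercise value = 0.0000 ≤ continuation, so V_ud = 0.0000
Node dd (S = 80): continuation = e^(−0.04)·[0.3705·0.0000 + 0.6295·46.0000] = 27.8225; exercise value = 30.0000 > continuation, so V_dd = 30.0000 (exercise)
Node u (S = 181.2): continuation = e^(−0.04)·[0.3705·0.0000 + 0.6295·0.0000] = 0.0000; exercise value = 0.0000 ≤ continuation, so V_u = 0.0000
Node d (S = 100): continuation = e^(−0.04)·[0.3705·0.0000 + 0.6295·30.0000] = 18.1451; exercise value = 10.0000 ≤ continuation, so V_d = 18.1451
Node 0 (S = 125): continuation = e^(−0.04)·[0.3705·0.0000 + 0.6295·18.1451] = 10.9749; exercise value = 0.0000 ≤ continuation, so V_0 = 10.9749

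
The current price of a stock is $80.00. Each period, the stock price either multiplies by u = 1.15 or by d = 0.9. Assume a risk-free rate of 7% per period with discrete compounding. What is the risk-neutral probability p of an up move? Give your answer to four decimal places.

p = 0.6800

Risk-neutral probability p = (1 + 0.07 − 0.9)/(1.15 − 0.9) = 0.1700/0.2500 = 0.6800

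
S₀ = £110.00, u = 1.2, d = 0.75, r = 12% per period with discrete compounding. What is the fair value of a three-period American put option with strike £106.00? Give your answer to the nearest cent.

£4.55

Risk-neutral probability p = (1 + 0.12 − 0.75)/(1.2 − 0.75) = 0.3700/0.4500 = 0.8222
Terminal stock prices: S_uuu = 190.1, S_uud = 118.8, S_udd = 74.25, S_ddd = 46.41
Terminal payoffs (K − S): max(-84.08, 0) = 0, max(-12.8, 0) = 0, max(31.75, 0) = 31.75, max(59.59, 0) = 59.59
Node uu (S = 158.4): continuation = 1/1.12·[0.8222·0.0000 + 0.1778·0.0000] = 0.0000; exercise value = 0.0000 ≤ continuation, so V_uu = 0.0000
Node ud (S = 99): continuation = 1/1.12·[0.8222·0.0000 + 0.1778·31.7500] = 5.0397; exercise value = 7.0000 > continuation, so V_ud = 7.0000 (exercise)
Node dd (S = 61.88): continuation = 1/1.12·[0.8222·31.7500 + 0.1778·59.5938] = 32.7679; exercise value = 44.1250 > continuation, so V_dd = 44.1250 (exercise)
Node u (S = 132): continuation = 1/1.12·[0.8222·0.0000 + 0.1778·7.0000] = 1.1111; exercise value = 0.0000 ≤ continuation, so V_u = 1.1111
Node d (S = 82.5): continuation = 1/1.12·[0.8222·7.0000 + 0.1778·44.1250] = 12.1429; exercise value = 23.5000 > continuation, so V_d = 23.5000 (exercise)
Node 0 (S = 110): continuation = 1/1.12·[0.8222·1.1111 + 0.1778·23.5000] = 4.5459; exercise value = 0.0000 ≤ continuation, so V_0 = 4.5459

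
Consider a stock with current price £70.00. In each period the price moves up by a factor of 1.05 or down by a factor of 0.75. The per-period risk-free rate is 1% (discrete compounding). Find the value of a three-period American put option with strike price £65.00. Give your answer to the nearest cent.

Risk-neutral probability p = (1 + 0.01 − 0.75)/(1.05 − 0.75) = 0.2600/0.3000 = 0.8667
Terminal stock prices: S_uuu = 81.03, S_uud = 57.88, S_udd = 41.34, S_ddd = 29.53
Terminal payoffs (K − S): max(-16.03, 0) = 0, max(7.119, 0) = 7.119, max(23.66, 0) = 23.66, max(35.47, 0) = 35.47
Node uu (S = 77.17): continuation = 1/1.01·[0.8667·0.0000 + 0.1333·7.1188] = 0.9398; exercise value = 0.0000 ≤ continuation, so V_uu = 0.9398
Node ud (S = 55.12): continuation = 1/1.01·[0.8667·7.1188 + 0.1333·23.6562] = 9.2314; exercise value = 9.8750 > continuation, so V_ud = 9.8750 (exercise)
Node dd (S = 39.38): continuation = 1/1.01·[0.8667·23.6562 + 0.1333·35.4688] = 24.9814; exercise value = 25.6250 > continuation, so V_dd = 25.6250 (exercise)
Node u (S = 73.5): continuation = 1/1.01·[0.8667·0.9398 + 0.1333·9.8750] = 2.1100; exercise value = 0.0000 ≤ continuation, so V_u = 2.1100
Node d (S = 52.5): continuation = 1/1.01·[0.8667·9.8750 + 0.1333·25.6250] = 11.8564; exercise value = 12.5000 > continuation, so V_d = 12.5000 (exercise)
Node 0 (S = 70): continuation = 1/1.01·[0.8667·2.1100 + 0.1333·12.5000] = 3.4608; exercise value = 0.0000 ≤ continuation, so V_0 = 3.4608

£3.46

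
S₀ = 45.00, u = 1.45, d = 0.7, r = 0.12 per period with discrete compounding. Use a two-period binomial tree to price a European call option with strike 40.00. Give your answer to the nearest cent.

Risk-neutral probability p = (1 + 0.12 − 0.7)/(1.45 − 0.7) = 0.4200/0.7500 = 0.5600
Terminal stock prices: S_uu = 94.61, S_ud = 45.67, S_dd = 22.05
Terminal payoffs (S − K): max(54.61, 0) = 54.61, max(5.675, 0) = 5.675, max(-17.95, 0) = 0
Node u (S = 65.25): V_u = 1/1.12·[0.5600·54.6125 + 0.4400·5.6750] = 29.5357
Node d (S = 31.5): V_d = 1/1.12·[0.5600·5.6750 + 0.4400·0.0000] = 2.8375
Node 0 (S = 45): V_0 = 1/1.12·[0.5600·29.5357 + 0.4400·2.8375] = 15.8826

15.88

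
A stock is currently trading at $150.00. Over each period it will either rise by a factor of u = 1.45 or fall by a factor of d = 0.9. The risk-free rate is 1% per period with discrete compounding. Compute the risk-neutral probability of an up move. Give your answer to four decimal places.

p = 0.2000

Risk-neutral probability p = (1 + 0.01 − 0.9)/(1.45 − 0.9) = 0.1100/0.5500 = 0.2000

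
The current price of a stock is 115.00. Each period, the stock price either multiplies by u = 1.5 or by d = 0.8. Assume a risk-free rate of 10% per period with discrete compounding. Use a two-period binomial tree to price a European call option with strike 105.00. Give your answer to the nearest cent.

36.70

Risk-neutral probability p = (1 + 0.1 − 0.8)/(1.5 − 0.8) = 0.3000/0.7000 = 0.4286
Terminal stock prices: S_uu = 258.8, S_ud = 138, S_dd = 73.6
Terminal payoffs (S − K): max(153.8, 0) = 153.8, max(33, 0) = 33, max(-31.4, 0) = 0
Node u (S = 172.5): V_u = 1/1.1·[0.4286·153.7500 + 0.5714·33.0000] = 77.0455
Node d (S = 92): V_d = 1/1.1·[0.4286·33.0000 + 0.5714·0.0000] = 12.8571
Node 0 (S = 115): V_0 = 1/1.1·[0.4286·77.0455 + 0.5714·12.8571] = 36.6967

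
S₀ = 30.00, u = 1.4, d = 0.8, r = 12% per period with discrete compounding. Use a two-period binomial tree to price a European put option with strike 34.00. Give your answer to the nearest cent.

2.73

Risk-neutral probability p = (1 + 0.12 − 0.8)/(1.4 − 0.8) = 0.3200/0.6000 = 0.5333
Terminal stock prices: S_uu = 58.8, S_ud = 33.6, S_dd = 19.2
Terminal payoffs (K − S): max(-24.8, 0) = 0, max(0.4, 0) = 0.4, max(14.8, 0) = 14.8
Node u (S = 42): V_u = 1/1.12·[0.5333·0.0000 + 0.4667·0.4000] = 0.1667
Node d (S = 24): V_d = 1/1.12·[0.5333·0.4000 + 0.4667·14.8000] = 6.3571
Node 0 (S = 30): V_0 = 1/1.12·[0.5333·0.1667 + 0.4667·6.3571] = 2.7282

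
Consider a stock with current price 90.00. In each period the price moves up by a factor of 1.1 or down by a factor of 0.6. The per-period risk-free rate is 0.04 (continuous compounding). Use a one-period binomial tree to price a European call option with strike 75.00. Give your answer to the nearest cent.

20.33

Risk-neutral probability p = (e^0.04 − 0.6)/(1.1 − 0.6) = 0.4408/0.5000 = 0.8816
Terminal stock prices: S_u = 99, S_d = 54
Terminal payoffs (S − K): max(24, 0) = 24, max(-21, 0) = 0
Node 0 (S = 90): V_0 = e^(−0.04)·[0.8816·24.0000 + 0.1184·0.0000] = 20.3293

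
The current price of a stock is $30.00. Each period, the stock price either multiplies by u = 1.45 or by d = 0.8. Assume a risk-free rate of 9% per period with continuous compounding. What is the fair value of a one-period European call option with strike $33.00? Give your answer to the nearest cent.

$4.34

Risk-neutral probability p = (e^0.09 − 0.8)/(1.45 − 0.8) = 0.2942/0.6500 = 0.4526
Terminal stock prices: S_u = 43.5, S_d = 24
Terminal payoffs (S − K): max(10.5, 0) = 10.5, max(-9, 0) = 0
Node 0 (S = 30): V_0 = e^(−0.09)·[0.4526·10.5000 + 0.5474·0.0000] = 4.3430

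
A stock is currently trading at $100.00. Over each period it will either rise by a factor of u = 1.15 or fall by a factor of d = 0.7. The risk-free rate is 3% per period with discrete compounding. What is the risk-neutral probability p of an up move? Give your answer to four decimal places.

Risk-neutral probability p = (1 + 0.03 − 0.7)/(1.15 − 0.7) = 0.3300/0.4500 = 0.7333

p = 0.7333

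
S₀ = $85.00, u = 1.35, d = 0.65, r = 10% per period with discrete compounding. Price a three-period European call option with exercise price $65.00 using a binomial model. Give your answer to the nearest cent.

Risk-neutral probability p = (1 + 0.1 − 0.65)/(1.35 − 0.65) = 0.4500/0.7000 = 0.6429
Terminal stock prices: S_uuu = 209.1, S_uud = 100.7, S_udd = 48.48, S_ddd = 23.34
Terminal payoffs (S − K): max(144.1, 0) = 144.1, max(35.69, 0) = 35.69, max(-16.52, 0) = 0, max(-41.66, 0) = 0
Node uu (S = 154.9): V_uu = 1/1.1·[0.6429·144.1319 + 0.3571·35.6931] = 95.8216
Node ud (S = 74.59): V_ud = 1/1.1·[0.6429·35.6931 + 0.3571·0.0000] = 20.8596
Node dd (S = 35.91): V_dd = 1/1.1·[0.6429·0.0000 + 0.3571·0.0000] = 0.0000
Node u (S = 114.8): V_u = 1/1.1·[0.6429·95.8216 + 0.3571·20.8596] = 62.7722
Node d (S = 55.25): V_d = 1/1.1·[0.6429·20.8596 + 0.3571·0.0000] = 12.1907
Node 0 (S = 85): V_0 = 1/1.1·[0.6429·62.7722 + 0.3571·12.1907] = 40.6431

$40.64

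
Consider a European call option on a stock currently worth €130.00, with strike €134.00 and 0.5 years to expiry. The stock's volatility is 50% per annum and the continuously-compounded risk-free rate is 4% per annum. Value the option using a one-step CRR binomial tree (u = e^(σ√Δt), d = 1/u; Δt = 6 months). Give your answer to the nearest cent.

€22.08

CRR parameters: u = e^(σ√Δt) = e^(0.5·√0.5) = 1.4241, d = 1/u = 0.7022
Per-period rate: rΔt = 0.04·0.5 = 0.02, so R = e^0.02 = 1.0202
Risk-neutral probability p = (e^0.02 − 0.7022)/(1.4241 − 0.7022) = 0.3180/0.7219 = 0.4405
Terminal stock prices: S_u = 185.1, S_d = 91.28
Terminal payoffs (S − K): max(51.14, 0) = 51.14, max(-42.72, 0) = 0
Node 0 (S = 130): V_0 = e^(−0.02)·[0.4405·51.1355 + 0.5595·0.0000] = 22.0793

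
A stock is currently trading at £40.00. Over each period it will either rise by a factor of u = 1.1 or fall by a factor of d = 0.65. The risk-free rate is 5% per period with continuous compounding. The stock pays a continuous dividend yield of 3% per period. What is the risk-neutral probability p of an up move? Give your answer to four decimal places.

p = 0.8227

Per-period risk-free factor R = e^0.05 = 1.0513; dividend-adjusted growth = e^(0.05−0.03) = 1.0202.
Risk-neutral probability p = (1.0202 − 0.65)/(1.1 − 0.65) = 0.3702/0.4500 = 0.8227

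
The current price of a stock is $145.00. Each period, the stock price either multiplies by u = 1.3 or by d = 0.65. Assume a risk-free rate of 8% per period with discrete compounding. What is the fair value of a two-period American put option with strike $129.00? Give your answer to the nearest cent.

Risk-neutral probability p = (1 + 0.08 − 0.65)/(1.3 − 0.65) = 0.4300/0.6500 = 0.6615
Terminal stock prices: S_uu = 245.1, S_ud = 122.5, S_dd = 61.26
Terminal payoffs (K − S): max(-116.1, 0) = 0, max(6.475, 0) = 6.475, max(67.74, 0) = 67.74
Node u (S = 188.5): continuation = 1/1.08·[0.6615·0.0000 + 0.3385·6.4750] = 2.0292; exercise value = 0.0000 ≤ continuation, so V_u = 2.0292
Node d (S = 94.25): continuation = 1/1.08·[0.6615·6.4750 + 0.3385·67.7375] = 25.1944; exercise value = 34.7500 > continuation, so V_d = 34.7500 (exercise)
Node 0 (S = 145): continuation = 1/1.08·[0.6615·2.0292 + 0.3385·34.7500] = 12.1333; exercise value = 0.0000 ≤ continuation, so V_0 = 12.1333

$12.13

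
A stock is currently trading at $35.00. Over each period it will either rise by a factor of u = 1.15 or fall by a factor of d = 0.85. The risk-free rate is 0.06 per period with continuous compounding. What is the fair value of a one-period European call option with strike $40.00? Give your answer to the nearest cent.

$0.17

Risk-neutral probability p = (e^0.06 − 0.85)/(1.15 − 0.85) = 0.2118/0.3000 = 0.7061
Terminal stock prices: S_u = 40.25, S_d = 29.75
Terminal payoffs (S − K): max(0.25, 0) = 0.25, max(-10.25, 0) = 0
Node 0 (S = 35): V_0 = e^(−0.06)·[0.7061·0.2500 + 0.2939·0.0000] = 0.1663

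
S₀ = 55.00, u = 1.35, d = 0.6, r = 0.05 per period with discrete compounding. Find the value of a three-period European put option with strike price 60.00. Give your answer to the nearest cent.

10.94

Risk-neutral probability p = (1 + 0.05 − 0.6)/(1.35 − 0.6) = 0.4500/0.7500 = 0.6000
Terminal stock prices: S_uuu = 135.3, S_uud = 60.14, S_udd = 26.73, S_ddd = 11.88
Terminal payoffs (K − S): max(-75.32, 0) = 0, max(-0.1425, 0) = 0, max(33.27, 0) = 33.27, max(48.12, 0) = 48.12
Node uu (S = 100.2): V_uu = 1/1.05·[0.6000·0.0000 + 0.4000·0.0000] = 0.0000
Node ud (S = 44.55): V_ud = 1/1.05·[0.6000·0.0000 + 0.4000·33.2700] = 12.6743
Node dd (S = 19.8): V_dd = 1/1.05·[0.6000·33.2700 + 0.4000·48.1200] = 37.3429
Node u (S = 74.25): V_u = 1/1.05·[0.6000·0.0000 + 0.4000·12.6743] = 4.8283
Node d (S = 33): V_d = 1/1.05·[0.6000·12.6743 + 0.4000·37.3429] = 21.4683
Node 0 (S = 55): V_0 = 1/1.05·[0.6000·4.8283 + 0.4000·21.4683] = 10.9374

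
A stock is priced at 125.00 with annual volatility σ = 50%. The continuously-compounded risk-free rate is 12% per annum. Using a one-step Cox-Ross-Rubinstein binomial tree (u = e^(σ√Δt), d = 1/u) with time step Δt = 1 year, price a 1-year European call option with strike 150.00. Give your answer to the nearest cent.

CRR parameters: u = e^(σ√Δt) = e^(0.5·√1) = 1.6487, d = 1/u = 0.6065
Per-period rate: rΔt = 0.12·1 = 0.12, so R = e^0.12 = 1.1275
Risk-neutral probability p = (e^0.12 − 0.6065)/(1.6487 − 0.6065) = 0.5210/1.0422 = 0.4999
Terminal stock prices: S_u = 206.1, S_d = 75.82
Terminal payoffs (S − K): max(56.09, 0) = 56.09, max(-74.18, 0) = 0
Node 0 (S = 125): V_0 = e^(−0.12)·[0.4999·56.0902 + 0.5001·0.0000] = 24.8676

24.87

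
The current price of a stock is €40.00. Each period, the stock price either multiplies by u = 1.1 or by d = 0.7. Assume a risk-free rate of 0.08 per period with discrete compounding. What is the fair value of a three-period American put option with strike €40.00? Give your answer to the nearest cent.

€1.15

Risk-neutral probability p = (1 + 0.08 − 0.7)/(1.1 − 0.7) = 0.3800/0.4000 = 0.9500
Terminal stock prices: S_uuu = 53.24, S_uud = 33.88, S_udd = 21.56, S_ddd = 13.72
Terminal payoffs (K − S): max(-13.24, 0) = 0, max(6.12, 0) = 6.12, max(18.44, 0) = 18.44, max(26.28, 0) = 26.28
Node uu (S = 48.4): continuation = 1/1.08·[0.9500·0.0000 + 0.0500·6.1200] = 0.2833; exercise value = 0.0000 ≤ continuation, so V_uu = 0.2833
Node ud (S = 30.8): continuation = 1/1.08·[0.9500·6.1200 + 0.0500·18.4400] = 6.2370; exercise value = 9.2000 > continuation, so V_ud = 9.2000 (exercise)
Node dd (S = 19.6): continuation = 1/1.08·[0.9500·18.4400 + 0.0500·26.2800] = 17.4370; exercise value = 20.4000 > continuation, so V_dd = 20.4000 (exercise)
Node u (S = 44): continuation = 1/1.08·[0.9500·0.2833 + 0.0500·9.2000] = 0.6752; exercise value = 0.0000 ≤ continuation, so V_u = 0.6752
Node d (S = 28): continuation = 1/1.08·[0.9500·9.2000 + 0.0500·20.4000] = 9.0370; exercise value = 12.0000 > continuation, so V_d = 12.0000 (exercise)
Node 0 (S = 40): continuation = 1/1.08·[0.9500·0.6752 + 0.0500·12.0000] = 1.1494; exercise value = 0.0000 ≤ continuation, so V_0 = 1.1494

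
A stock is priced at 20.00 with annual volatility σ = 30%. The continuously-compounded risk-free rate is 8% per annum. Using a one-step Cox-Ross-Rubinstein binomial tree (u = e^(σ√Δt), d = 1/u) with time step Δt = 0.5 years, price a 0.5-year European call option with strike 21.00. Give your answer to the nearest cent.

CRR parameters: u = e^(σ√Δt) = e^(0.3·√0.5) = 1.2363, d = 1/u = 0.8089
Per-period rate: rΔt = 0.08·0.5 = 0.04, so R = e^0.04 = 1.0408
Risk-neutral probability p = (e^0.04 − 0.8089)/(1.2363 − 0.8089) = 0.2320/0.4275 = 0.5426
Terminal stock prices: S_u = 24.73, S_d = 16.18
Terminal payoffs (S − K): max(3.726, 0) = 3.726, max(-4.823, 0) = 0
Node 0 (S = 20): V_0 = e^(−0.04)·[0.5426·3.7262 + 0.4574·0.0000] = 1.9427

1.94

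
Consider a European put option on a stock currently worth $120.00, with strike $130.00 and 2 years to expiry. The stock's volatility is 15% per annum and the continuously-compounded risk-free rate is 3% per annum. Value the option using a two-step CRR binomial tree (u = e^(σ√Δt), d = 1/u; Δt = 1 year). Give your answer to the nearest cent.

$12.00

CRR parameters: u = e^(σ√Δt) = e^(0.15·√1) = 1.1618, d = 1/u = 0.8607
Per-period rate: rΔt = 0.03·1 = 0.03, so R = e^0.03 = 1.0305
Risk-neutral probability p = (e^0.03 − 0.8607)/(1.1618 − 0.8607) = 0.1697/0.3011 = 0.5637
Terminal stock prices: S_uu = 162, S_ud = 120, S_dd = 88.9
Terminal payoffs (K − S): max(-31.98, 0) = 0, max(10, 0) = 10, max(41.1, 0) = 41.1
Node u (S = 139.4): V_u = e^(−0.03)·[0.5637·0.0000 + 0.4363·10.0000] = 4.2340
Node d (S = 103.3): V_d = e^(−0.03)·[0.5637·10.0000 + 0.4363·41.1018] = 22.8730
Node 0 (S = 120): V_0 = e^(−0.03)·[0.5637·4.2340 + 0.4363·22.8730] = 12.0006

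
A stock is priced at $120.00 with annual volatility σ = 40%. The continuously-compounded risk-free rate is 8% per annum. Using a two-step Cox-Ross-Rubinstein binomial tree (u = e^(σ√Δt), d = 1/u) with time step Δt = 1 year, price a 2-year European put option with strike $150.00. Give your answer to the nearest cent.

$33.03

CRR parameters: u = e^(σ√Δt) = e^(0.4·√1) = 1.4918, d = 1/u = 0.6703
Per-period rate: rΔt = 0.08·1 = 0.08, so R = e^0.08 = 1.0833
Risk-neutral probability p = (e^0.08 − 0.6703)/(1.4918 − 0.6703) = 0.4130/0.8215 = 0.5027
Terminal stock prices: S_uu = 267.1, S_ud = 120, S_dd = 53.92
Terminal payoffs (K − S): max(-117.1, 0) = 0, max(30, 0) = 30, max(96.08, 0) = 96.08
Node u (S = 179): V_u = e^(−0.08)·[0.5027·0.0000 + 0.4973·30.0000] = 13.7721
Node d (S = 80.44): V_d = e^(−0.08)·[0.5027·30.0000 + 0.4973·96.0805] = 58.0290
Node 0 (S = 120): V_0 = e^(−0.08)·[0.5027·13.7721 + 0.4973·58.0290] = 33.0303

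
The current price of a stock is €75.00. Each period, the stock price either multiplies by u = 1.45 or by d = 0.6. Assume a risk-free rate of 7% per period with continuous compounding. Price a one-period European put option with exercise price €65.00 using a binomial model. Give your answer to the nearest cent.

€8.28

Risk-neutral probability p = (e^0.07 − 0.6)/(1.45 − 0.6) = 0.4725/0.8500 = 0.5559
Terminal stock prices: S_u = 108.8, S_d = 45
Terminal payoffs (K − S): max(-43.75, 0) = 0, max(20, 0) = 20
Node 0 (S = 75): V_0 = e^(−0.07)·[0.5559·0.0000 + 0.4441·20.0000] = 8.2817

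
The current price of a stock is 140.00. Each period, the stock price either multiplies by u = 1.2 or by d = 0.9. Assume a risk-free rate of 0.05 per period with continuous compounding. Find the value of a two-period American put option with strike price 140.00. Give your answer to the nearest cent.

6.60

Risk-neutral probability p = (e^0.05 − 0.9)/(1.2 − 0.9) = 0.1513/0.3000 = 0.5042
Terminal stock prices: S_uu = 201.6, S_ud = 151.2, S_dd = 113.4
Terminal payoffs (K − S): max(-61.6, 0) = 0, max(-11.2, 0) = 0, max(26.6, 0) = 26.6
Node u (S = 168): continuation = e^(−0.05)·[0.5042·0.0000 + 0.4958·0.0000] = 0.0000; exercise value = 0.0000 ≤ continuation, so V_u = 0.0000
Node d (S = 126): continuation = e^(−0.05)·[0.5042·0.0000 + 0.4958·26.6000] = 12.5441; exercise value = 14.0000 > continuation, so V_d = 14.0000 (exercise)
Node 0 (S = 140): continuation = e^(−0.05)·[0.5042·0.0000 + 0.4958·14.0000] = 6.6022; exercise value = 0.0000 ≤ continuation, so V_0 = 6.6022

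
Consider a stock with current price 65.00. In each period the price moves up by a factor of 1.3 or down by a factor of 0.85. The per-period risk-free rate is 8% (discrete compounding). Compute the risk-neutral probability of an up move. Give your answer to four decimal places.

Risk-neutral probability p = (1 + 0.08 − 0.85)/(1.3 − 0.85) = 0.2300/0.4500 = 0.5111

p = 0.5111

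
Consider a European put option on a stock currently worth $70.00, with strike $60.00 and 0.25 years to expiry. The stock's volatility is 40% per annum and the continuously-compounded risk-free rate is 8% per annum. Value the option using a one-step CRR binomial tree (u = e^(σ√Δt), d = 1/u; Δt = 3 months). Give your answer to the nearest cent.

$1.32

CRR parameters: u = e^(σ√Δt) = e^(0.4·√0.25) = 1.2214, d = 1/u = 0.8187
Per-period rate: rΔt = 0.08·0.25 = 0.02, so R = e^0.02 = 1.0202
Risk-neutral probability p = (e^0.02 − 0.8187)/(1.2214 − 0.8187) = 0.2015/0.4027 = 0.5003
Terminal stock prices: S_u = 85.5, S_d = 57.31
Terminal payoffs (K − S): max(-25.5, 0) = 0, max(2.689, 0) = 2.689
Node 0 (S = 70): V_0 = e^(−0.02)·[0.5003·0.0000 + 0.4997·2.6888] = 1.3169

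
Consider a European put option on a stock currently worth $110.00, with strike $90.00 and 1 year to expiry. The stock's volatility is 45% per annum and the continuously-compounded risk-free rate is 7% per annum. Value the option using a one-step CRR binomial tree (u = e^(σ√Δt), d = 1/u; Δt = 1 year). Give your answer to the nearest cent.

CRR parameters: u = e^(σ√Δt) = e^(0.45·√1) = 1.5683, d = 1/u = 0.6376
Per-period rate: rΔt = 0.07·1 = 0.07, so R = e^0.07 = 1.0725
Risk-neutral probability p = (e^0.07 − 0.6376)/(1.5683 − 0.6376) = 0.4349/0.9307 = 0.4673
Terminal stock prices: S_u = 172.5, S_d = 70.14
Terminal payoffs (K − S): max(-82.51, 0) = 0, max(19.86, 0) = 19.86
Node 0 (S = 110): V_0 = e^(−0.07)·[0.4673·0.0000 + 0.5327·19.8609] = 9.8652

$9.87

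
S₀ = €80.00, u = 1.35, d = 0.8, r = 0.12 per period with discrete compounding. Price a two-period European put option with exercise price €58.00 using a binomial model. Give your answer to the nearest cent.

€0.95

Risk-neutral probability p = (1 + 0.12 − 0.8)/(1.35 − 0.8) = 0.3200/0.5500 = 0.5818
Terminal stock prices: S_uu = 145.8, S_ud = 86.4, S_dd = 51.2
Terminal payoffs (K − S): max(-87.8, 0) = 0, max(-28.4, 0) = 0, max(6.8, 0) = 6.8
Node u (S = 108): V_u = 1/1.12·[0.5818·0.0000 + 0.4182·0.0000] = 0.0000
Node d (S = 64): V_d = 1/1.12·[0.5818·0.0000 + 0.4182·6.8000] = 2.5390
Node 0 (S = 80): V_0 = 1/1.12·[0.5818·0.0000 + 0.4182·2.5390] = 0.9480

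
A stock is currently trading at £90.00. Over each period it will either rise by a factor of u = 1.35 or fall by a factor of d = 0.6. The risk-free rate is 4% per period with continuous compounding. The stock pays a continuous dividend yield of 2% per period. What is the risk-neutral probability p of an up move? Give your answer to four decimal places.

Per-period risk-free factor R = e^0.04 = 1.0408; dividend-adjusted growth = e^(0.04−0.02) = 1.0202.
Risk-neutral probability p = (1.0202 − 0.6)/(1.35 − 0.6) = 0.4202/0.7500 = 0.5603

p = 0.5603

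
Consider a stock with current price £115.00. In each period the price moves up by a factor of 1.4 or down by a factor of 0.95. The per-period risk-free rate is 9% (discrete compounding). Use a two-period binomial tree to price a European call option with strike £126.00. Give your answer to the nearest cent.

£17.82

Risk-neutral probability p = (1 + 0.09 − 0.95)/(1.4 − 0.95) = 0.1400/0.4500 = 0.3111
Terminal stock prices: S_uu = 225.4, S_ud = 152.9, S_dd = 103.8
Terminal payoffs (S − K): max(99.4, 0) = 99.4, max(26.95, 0) = 26.95, max(-22.21, 0) = 0
Node u (S = 161): V_u = 1/1.09·[0.3111·99.4000 + 0.6889·26.9500] = 45.4037
Node d (S = 109.2): V_d = 1/1.09·[0.3111·26.9500 + 0.6889·0.0000] = 7.6922
Node 0 (S = 115): V_0 = 1/1.09·[0.3111·45.4037 + 0.6889·7.6922] = 17.8208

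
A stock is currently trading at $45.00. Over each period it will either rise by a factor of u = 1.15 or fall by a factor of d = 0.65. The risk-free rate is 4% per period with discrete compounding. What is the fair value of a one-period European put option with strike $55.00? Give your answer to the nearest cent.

$7.88

Risk-neutral probability p = (1 + 0.04 − 0.65)/(1.15 − 0.65) = 0.3900/0.5000 = 0.7800
Terminal stock prices: S_u = 51.75, S_d = 29.25
Terminal payoffs (K − S): max(3.25, 0) = 3.25, max(25.75, 0) = 25.75
Node 0 (S = 45): V_0 = 1/1.04·[0.7800·3.2500 + 0.2200·25.7500] = 7.8846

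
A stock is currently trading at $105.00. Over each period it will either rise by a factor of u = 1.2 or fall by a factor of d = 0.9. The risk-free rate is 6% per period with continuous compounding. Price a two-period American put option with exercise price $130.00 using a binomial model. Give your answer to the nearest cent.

$25.00

Risk-neutral probability p = (e^0.06 − 0.9)/(1.2 − 0.9) = 0.1618/0.3000 = 0.5395
Terminal stock prices: S_uu = 151.2, S_ud = 113.4, S_dd = 85.05
Terminal payoffs (K − S): max(-21.2, 0) = 0, max(16.6, 0) = 16.6, max(44.95, 0) = 44.95
Node u (S = 126): continuation = e^(−0.06)·[0.5395·0.0000 + 0.4605·16.6000] = 7.1998; exercise value = 4.0000 ≤ continuation, so V_u = 7.1998
Node d (S = 94.5): continuation = e^(−0.06)·[0.5395·16.6000 + 0.4605·44.9500] = 27.9294; exercise value = 35.5000 > continuation, so V_d = 35.5000 (exercise)
Node 0 (S = 105): continuation = e^(−0.06)·[0.5395·7.1998 + 0.4605·35.5000] = 19.0550; exercise value = 25.0000 > continuation, so V_0 = 25.0000 (exercise)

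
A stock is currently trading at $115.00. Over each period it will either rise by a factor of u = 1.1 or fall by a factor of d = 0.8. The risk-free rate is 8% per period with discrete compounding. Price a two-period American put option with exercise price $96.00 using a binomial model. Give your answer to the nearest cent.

$0.25

Risk-neutral probability p = (1 + 0.08 − 0.8)/(1.1 − 0.8) = 0.2800/0.3000 = 0.9333
Terminal stock prices: S_uu = 139.2, S_ud = 101.2, S_dd = 73.6
Terminal payoffs (K − S): max(-43.15, 0) = 0, max(-5.2, 0) = 0, max(22.4, 0) = 22.4
Node u (S = 126.5): continuation = 1/1.08·[0.9333·0.0000 + 0.0667·0.0000] = 0.0000; exercise value = 0.0000 ≤ continuation, so V_u = 0.0000
Node d (S = 92): continuation = 1/1.08·[0.9333·0.0000 + 0.0667·22.4000] = 1.3827; exercise value = 4.0000 > continuation, so V_d = 4.0000 (exercise)
Node 0 (S = 115): continuation = 1/1.08·[0.9333·0.0000 + 0.0667·4.0000] = 0.2469; exercise value = 0.0000 ≤ continuation, so V_0 = 0.2469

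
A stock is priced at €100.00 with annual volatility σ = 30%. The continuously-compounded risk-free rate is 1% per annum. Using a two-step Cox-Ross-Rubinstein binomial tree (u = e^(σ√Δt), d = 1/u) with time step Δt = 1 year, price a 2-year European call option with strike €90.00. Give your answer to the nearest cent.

CRR parameters: u = e^(σ√Δt) = e^(0.3·√1) = 1.3499, d = 1/u = 0.7408
Per-period rate: rΔt = 0.01·1 = 0.01, so R = e^0.01 = 1.0101
Risk-neutral probability p = (e^0.01 − 0.7408)/(1.3499 − 0.7408) = 0.2692/0.6090 = 0.4421
Terminal stock prices: S_uu = 182.2, S_ud = 100, S_dd = 54.88
Terminal payoffs (S − K): max(92.21, 0) = 92.21, max(10, 0) = 10, max(-35.12, 0) = 0
Node u (S = 135): V_u = e^(−0.01)·[0.4421·92.2119 + 0.5579·10.0000] = 45.8814
Node d (S = 74.08): V_d = e^(−0.01)·[0.4421·10.0000 + 0.5579·0.0000] = 4.3766
Node 0 (S = 100): V_0 = e^(−0.01)·[0.4421·45.8814 + 0.5579·4.3766] = 22.4981

€22.50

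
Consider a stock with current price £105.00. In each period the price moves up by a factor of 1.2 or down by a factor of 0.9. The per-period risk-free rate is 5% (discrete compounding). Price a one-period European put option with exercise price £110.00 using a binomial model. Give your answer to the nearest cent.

Risk-neutral probability p = (1 + 0.05 − 0.9)/(1.2 − 0.9) = 0.1500/0.3000 = 0.5000
Terminal stock prices: S_u = 126, S_d = 94.5
Terminal payoffs (K − S): max(-16, 0) = 0, max(15.5, 0) = 15.5
Node 0 (S = 105): V_0 = 1/1.05·[0.5000·0.0000 + 0.5000·15.5000] = 7.3810

£7.38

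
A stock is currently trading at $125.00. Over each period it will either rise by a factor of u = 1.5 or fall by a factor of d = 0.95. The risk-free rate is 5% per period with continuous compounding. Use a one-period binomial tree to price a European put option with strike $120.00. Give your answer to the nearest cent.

Risk-neutral probability p = (e^0.05 − 0.95)/(1.5 − 0.95) = 0.1013/0.5500 = 0.1841
Terminal stock prices: S_u = 187.5, S_d = 118.8
Terminal payoffs (K − S): max(-67.5, 0) = 0, max(1.25, 0) = 1.25
Node 0 (S = 125): V_0 = e^(−0.05)·[0.1841·0.0000 + 0.8159·1.2500] = 0.9701

$0.97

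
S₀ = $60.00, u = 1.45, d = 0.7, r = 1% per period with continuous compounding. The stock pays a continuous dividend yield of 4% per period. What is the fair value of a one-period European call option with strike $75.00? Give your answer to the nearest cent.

$4.28

Per-period risk-free factor R = e^0.01 = 1.0101; dividend-adjusted growth = e^(0.01−0.04) = 0.9704.
Risk-neutral probability p = (0.9704 − 0.7)/(1.45 − 0.7) = 0.2704/0.7500 = 0.3606
Terminal stock prices: S_u = 87, S_d = 42
Terminal payoffs (S − K): max(12, 0) = 12, max(-33, 0) = 0
Node 0 (S = 60): V_0 = e^(−0.01)·[0.3606·12.0000 + 0.6394·0.0000] = 4.2841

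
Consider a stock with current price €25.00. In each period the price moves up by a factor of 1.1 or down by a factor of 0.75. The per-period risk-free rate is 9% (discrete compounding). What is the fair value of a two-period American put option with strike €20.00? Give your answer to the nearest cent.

€0.03

Risk-neutral probability p = (1 + 0.09 − 0.75)/(1.1 − 0.75) = 0.3400/0.3500 = 0.9714
Terminal stock prices: S_uu = 30.25, S_ud = 20.63, S_dd = 14.06
Terminal payoffs (K − S): max(-10.25, 0) = 0, max(-0.625, 0) = 0, max(5.938, 0) = 5.938
Node u (S = 27.5): continuation = 1/1.09·[0.9714·0.0000 + 0.0286·0.0000] = 0.0000; exercise value = 0.0000 ≤ continuation, so V_u = 0.0000
Node d (S = 18.75): continuation = 1/1.09·[0.9714·0.0000 + 0.0286·5.9375] = 0.1556; exercise value = 1.2500 > continuation, so V_d = 1.2500 (exercise)
Node 0 (S = 25): continuation = 1/1.09·[0.9714·0.0000 + 0.0286·1.2500] = 0.0328; exercise value = 0.0000 ≤ continuation, so V_0 = 0.0328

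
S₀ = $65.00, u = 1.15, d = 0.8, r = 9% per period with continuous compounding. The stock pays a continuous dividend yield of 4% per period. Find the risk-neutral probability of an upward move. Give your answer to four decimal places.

Per-period risk-free factor R = e^0.09 = 1.0942; dividend-adjusted growth = e^(0.09−0.04) = 1.0513.
Risk-neutral probability p = (1.0513 − 0.8)/(1.15 − 0.8) = 0.2513/0.3500 = 0.7179

p = 0.7179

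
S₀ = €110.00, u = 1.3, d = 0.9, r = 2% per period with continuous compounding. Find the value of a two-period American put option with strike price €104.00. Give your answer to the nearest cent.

Risk-neutral probability p = (e^0.02 − 0.9)/(1.3 − 0.9) = 0.1202/0.4000 = 0.3005
Terminal stock prices: S_uu = 185.9, S_ud = 128.7, S_dd = 89.1
Terminal payoffs (K − S): max(-81.9, 0) = 0, max(-24.7, 0) = 0, max(14.9, 0) = 14.9
Node u (S = 143): continuation = e^(−0.02)·[0.3005·0.0000 + 0.6995·0.0000] = 0.0000; exercise value = 0.0000 ≤ continuation, so V_u = 0.0000
Node d (S = 99): continuation = e^(−0.02)·[0.3005·0.0000 + 0.6995·14.9000] = 10.2161; exercise value = 5.0000 ≤ continuation, so V_d = 10.2161
Node 0 (S = 110): continuation = e^(−0.02)·[0.3005·0.0000 + 0.6995·10.2161] = 7.0046; exercise value = 0.0000 ≤ continuation, so V_0 = 7.0046

€7.00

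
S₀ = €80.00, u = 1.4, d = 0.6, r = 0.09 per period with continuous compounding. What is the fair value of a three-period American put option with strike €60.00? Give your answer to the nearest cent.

€6.52

Risk-neutral probability p = (e^0.09 − 0.6)/(1.4 − 0.6) = 0.4942/0.8000 = 0.6177
Terminal stock prices: S_uuu = 219.5, S_uud = 94.08, S_udd = 40.32, S_ddd = 17.28
Terminal payoffs (K − S): max(-159.5, 0) = 0, max(-34.08, 0) = 0, max(19.68, 0) = 19.68, max(42.72, 0) = 42.72
Node uu (S = 156.8): continuation = e^(−0.09)·[0.6177·0.0000 + 0.3823·0.0000] = 0.0000; exercise value = 0.0000 ≤ continuation, so V_uu = 0.0000
Node ud (S = 67.2): continuation = e^(−0.09)·[0.6177·0.0000 + 0.3823·19.6800] = 6.8758; exercise value = 0.0000 ≤ continuation, so V_ud = 6.8758
Node dd (S = 28.8): continuation = e^(−0.09)·[0.6177·19.6800 + 0.3823·42.7200] = 26.0359; exercise value = 31.2000 > continuation, so V_dd = 31.2000 (exercise)
Node u (S = 112): continuation = e^(−0.09)·[0.6177·0.0000 + 0.3823·6.8758] = 2.4023; exercise value = 0.0000 ≤ continuation, so V_u = 2.4023
Node d (S = 48): continuation = e^(−0.09)·[0.6177·6.8758 + 0.3823·31.2000] = 14.7824; exercise value = 12.0000 ≤ continuation, so V_d = 14.7824
Node 0 (S = 80): continuation = e^(−0.09)·[0.6177·2.4023 + 0.3823·14.7824] = 6.5209; exercise value = 0.0000 ≤ continuation, so V_0 = 6.5209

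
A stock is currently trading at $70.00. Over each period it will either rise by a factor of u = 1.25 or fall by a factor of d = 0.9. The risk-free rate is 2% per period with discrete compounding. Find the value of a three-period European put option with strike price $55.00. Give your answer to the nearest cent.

$1.06

Risk-neutral probability p = (1 + 0.02 − 0.9)/(1.25 − 0.9) = 0.1200/0.3500 = 0.3429
Terminal stock prices: S_uuu = 136.7, S_uud = 98.44, S_udd = 70.88, S_ddd = 51.03
Terminal payoffs (K − S): max(-81.72, 0) = 0, max(-43.44, 0) = 0, max(-15.88, 0) = 0, max(3.97, 0) = 3.97
Node uu (S = 109.4): V_uu = 1/1.02·[0.3429·0.0000 + 0.6571·0.0000] = 0.0000
Node ud (S = 78.75): V_ud = 1/1.02·[0.3429·0.0000 + 0.6571·0.0000] = 0.0000
Node dd (S = 56.7): V_dd = 1/1.02·[0.3429·0.0000 + 0.6571·3.9700] = 2.5577
Node u (S = 87.5): V_u = 1/1.02·[0.3429·0.0000 + 0.6571·0.0000] = 0.0000
Node d (S = 63): V_d = 1/1.02·[0.3429·0.0000 + 0.6571·2.5577] = 1.6478
Node 0 (S = 70): V_0 = 1/1.02·[0.3429·0.0000 + 0.6571·1.6478] = 1.0616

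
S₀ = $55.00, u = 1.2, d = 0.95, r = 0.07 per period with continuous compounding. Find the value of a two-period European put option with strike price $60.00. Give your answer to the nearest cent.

$2.34

Risk-neutral probability p = (e^0.07 − 0.95)/(1.2 − 0.95) = 0.1225/0.2500 = 0.4900
Terminal stock prices: S_uu = 79.2, S_ud = 62.7, S_dd = 49.64
Terminal payoffs (K − S): max(-19.2, 0) = 0, max(-2.7, 0) = 0, max(10.36, 0) = 10.36
Node u (S = 66): V_u = e^(−0.07)·[0.4900·0.0000 + 0.5100·0.0000] = 0.0000
Node d (S = 52.25): V_d = e^(−0.07)·[0.4900·0.0000 + 0.5100·10.3625] = 4.9273
Node 0 (S = 55): V_0 = e^(−0.07)·[0.4900·0.0000 + 0.5100·4.9273] = 2.3429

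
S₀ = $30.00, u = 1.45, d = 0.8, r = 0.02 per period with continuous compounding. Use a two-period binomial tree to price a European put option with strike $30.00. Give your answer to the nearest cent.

Risk-neutral probability p = (e^0.02 − 0.8)/(1.45 − 0.8) = 0.2202/0.6500 = 0.3388
Terminal stock prices: S_uu = 63.08, S_ud = 34.8, S_dd = 19.2
Terminal payoffs (K − S): max(-33.08, 0) = 0, max(-4.8, 0) = 0, max(10.8, 0) = 10.8
Node u (S = 43.5): V_u = e^(−0.02)·[0.3388·0.0000 + 0.6612·0.0000] = 0.0000
Node d (S = 24): V_d = e^(−0.02)·[0.3388·0.0000 + 0.6612·10.8000] = 6.9999
Node 0 (S = 30): V_0 = e^(−0.02)·[0.3388·0.0000 + 0.6612·6.9999] = 4.5369

$4.54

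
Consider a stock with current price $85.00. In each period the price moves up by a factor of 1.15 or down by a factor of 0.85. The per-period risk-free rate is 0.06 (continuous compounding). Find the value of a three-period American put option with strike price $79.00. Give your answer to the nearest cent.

Risk-neutral probability p = (e^0.06 − 0.85)/(1.15 − 0.85) = 0.2118/0.3000 = 0.7061
Terminal stock prices: S_uuu = 129.3, S_uud = 95.55, S_udd = 70.62, S_ddd = 52.2
Terminal payoffs (K − S): max(-50.27, 0) = 0, max(-16.55, 0) = 0, max(8.376, 0) = 8.376, max(26.8, 0) = 26.8
Node uu (S = 112.4): continuation = e^(−0.06)·[0.7061·0.0000 + 0.2939·0.0000] = 0.0000; exercise value = 0.0000 ≤ continuation, so V_uu = 0.0000
Node ud (S = 83.09): continuation = e^(−0.06)·[0.7061·0.0000 + 0.2939·8.3756] = 2.3181; exercise value = 0.0000 ≤ continuation, so V_ud = 2.3181
Node dd (S = 61.41): continuation = e^(−0.06)·[0.7061·8.3756 + 0.2939·26.7994] = 12.9869; exercise value = 17.5875 > continuation, so V_dd = 17.5875 (exercise)
Node u (S = 97.75): continuation = e^(−0.06)·[0.7061·0.0000 + 0.2939·2.3181] = 0.6416; exercise value = 0.0000 ≤ continuation, so V_u = 0.6416
Node d (S = 72.25): continuation = e^(−0.06)·[0.7061·2.3181 + 0.2939·17.5875] = 6.4091; exercise value = 6.7500 > continuation, so V_d = 6.7500 (exercise)
Node 0 (S = 85): continuation = e^(−0.06)·[0.7061·0.6416 + 0.2939·6.7500] = 2.2948; exercise value = 0.0000 ≤ continuation, so V_0 = 2.2948

$2.29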